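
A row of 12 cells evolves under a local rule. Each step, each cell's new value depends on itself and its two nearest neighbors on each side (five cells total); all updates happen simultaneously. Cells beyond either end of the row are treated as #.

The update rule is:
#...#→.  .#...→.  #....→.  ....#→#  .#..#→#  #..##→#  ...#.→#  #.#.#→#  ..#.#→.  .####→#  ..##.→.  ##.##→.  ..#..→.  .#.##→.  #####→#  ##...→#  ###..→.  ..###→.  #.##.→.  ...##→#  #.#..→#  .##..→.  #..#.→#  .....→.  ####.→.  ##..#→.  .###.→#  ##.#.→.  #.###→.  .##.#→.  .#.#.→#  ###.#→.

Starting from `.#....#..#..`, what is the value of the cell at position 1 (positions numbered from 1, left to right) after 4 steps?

.

.#..##.##.##
.###.......#
..#.#....##.
.#.##..##...
position 1 holds .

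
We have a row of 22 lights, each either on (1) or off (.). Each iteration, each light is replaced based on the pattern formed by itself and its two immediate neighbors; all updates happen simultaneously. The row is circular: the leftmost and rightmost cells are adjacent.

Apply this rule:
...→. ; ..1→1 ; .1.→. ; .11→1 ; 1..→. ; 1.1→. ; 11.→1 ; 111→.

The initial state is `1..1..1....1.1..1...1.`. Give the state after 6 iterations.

1....1....1...1....1..

iteration 1: ..1..1....1....1...1..
iteration 2: .1..1....1....1...1...
iteration 3: 1..1....1....1...1....
iteration 4: ..1....1....1...1....1
iteration 5: .1....1....1...1....1.
iteration 6: 1....1....1...1....1..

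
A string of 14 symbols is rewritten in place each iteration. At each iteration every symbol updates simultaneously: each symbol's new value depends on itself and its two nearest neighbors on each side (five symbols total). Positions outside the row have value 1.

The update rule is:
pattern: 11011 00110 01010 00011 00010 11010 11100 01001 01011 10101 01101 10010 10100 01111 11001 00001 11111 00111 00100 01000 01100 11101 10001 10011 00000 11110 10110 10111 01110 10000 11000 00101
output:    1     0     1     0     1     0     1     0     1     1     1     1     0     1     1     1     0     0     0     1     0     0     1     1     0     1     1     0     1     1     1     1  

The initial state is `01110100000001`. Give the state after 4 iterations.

11110001101101

10100011000100
00011000111001
11000110011110
11110001101101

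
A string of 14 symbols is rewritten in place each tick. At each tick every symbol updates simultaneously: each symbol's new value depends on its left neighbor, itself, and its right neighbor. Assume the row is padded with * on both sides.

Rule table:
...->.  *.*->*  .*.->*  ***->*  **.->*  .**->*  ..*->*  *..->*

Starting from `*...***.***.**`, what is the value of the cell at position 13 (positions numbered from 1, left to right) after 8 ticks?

**.***********
**************
**************  (fixed point — unchanged through tick 8)
position 13 holds *

*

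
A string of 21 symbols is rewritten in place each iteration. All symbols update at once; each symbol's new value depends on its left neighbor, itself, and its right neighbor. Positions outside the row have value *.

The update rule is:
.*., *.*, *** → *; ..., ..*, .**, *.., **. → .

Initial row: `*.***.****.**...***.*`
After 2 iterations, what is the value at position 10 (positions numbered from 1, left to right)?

*

.*.*.*.**.*......*.*.
*******..**......****
position 10 holds *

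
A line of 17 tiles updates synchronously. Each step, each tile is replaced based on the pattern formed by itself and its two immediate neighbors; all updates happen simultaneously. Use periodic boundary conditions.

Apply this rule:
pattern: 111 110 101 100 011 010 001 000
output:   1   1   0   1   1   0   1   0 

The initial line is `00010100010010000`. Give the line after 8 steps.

step 1: 00100010101101000
step 2: 01010100001100100
step 3: 10000010011111010
step 4: 01000101111111000
step 5: 10101001111111100
step 6: 00000111111111111
step 7: 10001111111111111
step 8: 11011111111111111

11011111111111111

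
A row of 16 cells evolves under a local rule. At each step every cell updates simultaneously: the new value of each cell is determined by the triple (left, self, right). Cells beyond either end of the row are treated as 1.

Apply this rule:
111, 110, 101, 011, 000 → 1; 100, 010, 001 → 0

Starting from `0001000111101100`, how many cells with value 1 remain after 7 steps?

14

0100010111111100
1001001111111100
1000001111111100
1011101111111100
1111111111111100
1111111111111100  (fixed point — unchanged through step 7)
count of 1: 14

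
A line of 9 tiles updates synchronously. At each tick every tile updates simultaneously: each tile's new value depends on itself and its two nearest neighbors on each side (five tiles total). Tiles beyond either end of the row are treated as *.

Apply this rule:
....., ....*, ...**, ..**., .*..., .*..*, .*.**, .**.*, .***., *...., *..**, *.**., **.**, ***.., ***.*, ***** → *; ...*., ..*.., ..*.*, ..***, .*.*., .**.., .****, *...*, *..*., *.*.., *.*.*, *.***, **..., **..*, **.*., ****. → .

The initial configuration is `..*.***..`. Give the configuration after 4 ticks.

...*.**.*
....****.
.***...**
*.**..*..

*.**..*..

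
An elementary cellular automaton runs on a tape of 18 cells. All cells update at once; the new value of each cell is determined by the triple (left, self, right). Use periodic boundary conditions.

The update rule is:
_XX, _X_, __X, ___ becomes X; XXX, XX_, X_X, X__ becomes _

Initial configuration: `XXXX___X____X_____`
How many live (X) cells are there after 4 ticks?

X____XXX_XXXX_XXXX
__XXXX___X____X___
XXX____XXX_XXXX_XX
____XXXX___X____X_
count of X: 6

6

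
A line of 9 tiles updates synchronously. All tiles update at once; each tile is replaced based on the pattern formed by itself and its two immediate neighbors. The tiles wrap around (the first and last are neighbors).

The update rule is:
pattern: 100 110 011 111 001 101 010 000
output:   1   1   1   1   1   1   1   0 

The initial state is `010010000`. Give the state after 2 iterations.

111111101

111111000
111111101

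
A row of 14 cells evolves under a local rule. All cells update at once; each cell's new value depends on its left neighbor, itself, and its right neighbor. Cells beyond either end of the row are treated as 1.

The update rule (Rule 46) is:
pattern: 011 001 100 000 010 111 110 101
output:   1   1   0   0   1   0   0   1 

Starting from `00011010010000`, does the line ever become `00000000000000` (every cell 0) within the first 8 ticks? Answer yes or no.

no

tick 1: 00110110110001
tick 2: 01101101100011
tick 3: 11011011000110
tick 4: 00110110001101
tick 5: 01101100011011
tick 6: 11011000110110
tick 7: 00110001101101
tick 8: 01100011011011
tick 8 is 01100011011011, still not uniform 0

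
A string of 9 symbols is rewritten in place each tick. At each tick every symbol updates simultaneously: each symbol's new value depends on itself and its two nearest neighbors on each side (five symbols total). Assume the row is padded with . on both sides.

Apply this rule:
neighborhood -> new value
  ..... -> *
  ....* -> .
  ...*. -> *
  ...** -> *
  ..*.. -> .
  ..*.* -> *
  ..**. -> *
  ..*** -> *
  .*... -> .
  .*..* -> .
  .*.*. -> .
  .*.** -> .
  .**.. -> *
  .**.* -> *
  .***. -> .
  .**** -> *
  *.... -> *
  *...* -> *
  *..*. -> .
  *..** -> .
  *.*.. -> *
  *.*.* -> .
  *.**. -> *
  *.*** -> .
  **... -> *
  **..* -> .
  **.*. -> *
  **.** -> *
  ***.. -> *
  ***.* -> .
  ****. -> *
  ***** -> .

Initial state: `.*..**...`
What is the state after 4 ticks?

tick 1: *...*****
tick 2: ..****.**
tick 3: .****.***
tick 4: ****.*..*

****.*..*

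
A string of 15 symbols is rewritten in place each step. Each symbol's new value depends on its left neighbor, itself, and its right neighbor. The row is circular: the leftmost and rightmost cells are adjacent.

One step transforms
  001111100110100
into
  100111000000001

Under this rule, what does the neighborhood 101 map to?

At position 11 the neighborhood is 101; the next row has 0 there.

0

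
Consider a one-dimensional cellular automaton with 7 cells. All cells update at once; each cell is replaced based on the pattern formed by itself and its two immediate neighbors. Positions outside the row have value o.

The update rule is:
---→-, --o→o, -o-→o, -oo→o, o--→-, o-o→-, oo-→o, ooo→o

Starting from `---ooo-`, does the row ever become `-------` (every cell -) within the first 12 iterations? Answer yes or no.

--oooo-
-ooooo-
-ooooo-  (fixed point — unchanged through iteration 12)
iteration 12 is -ooooo-, still not uniform -

no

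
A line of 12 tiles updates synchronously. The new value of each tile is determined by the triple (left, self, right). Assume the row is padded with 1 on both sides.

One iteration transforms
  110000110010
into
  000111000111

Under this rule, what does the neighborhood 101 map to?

1

At position 11 the neighborhood is 101; the next row has 1 there.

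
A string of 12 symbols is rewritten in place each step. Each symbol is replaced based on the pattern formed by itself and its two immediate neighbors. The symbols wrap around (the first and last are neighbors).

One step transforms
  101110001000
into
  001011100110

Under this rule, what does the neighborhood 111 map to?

0

At position 3 the neighborhood is 111; the next row has 0 there.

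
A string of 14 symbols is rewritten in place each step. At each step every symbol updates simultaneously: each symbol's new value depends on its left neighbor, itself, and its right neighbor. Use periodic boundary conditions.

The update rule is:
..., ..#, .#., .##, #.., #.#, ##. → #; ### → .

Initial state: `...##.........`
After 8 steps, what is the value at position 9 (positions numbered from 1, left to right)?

.

##############
..............
##############  (repeats step 1; period 2)
step 8: ..............
position 9 holds .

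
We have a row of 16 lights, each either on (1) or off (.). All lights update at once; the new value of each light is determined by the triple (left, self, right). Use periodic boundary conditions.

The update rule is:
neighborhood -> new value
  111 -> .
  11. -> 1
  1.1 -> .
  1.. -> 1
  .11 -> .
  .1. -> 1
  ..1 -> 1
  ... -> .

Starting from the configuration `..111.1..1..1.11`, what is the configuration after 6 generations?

.1.111.1.11.1..1

generation 1: 11..1.1111111..1
generation 2: .1111.......111.
generation 3: 1...11.....1..11
generation 4: 11.1.11...1111..
generation 5: .1.1..11.1...111
generation 6: .1.111.1.11.1..1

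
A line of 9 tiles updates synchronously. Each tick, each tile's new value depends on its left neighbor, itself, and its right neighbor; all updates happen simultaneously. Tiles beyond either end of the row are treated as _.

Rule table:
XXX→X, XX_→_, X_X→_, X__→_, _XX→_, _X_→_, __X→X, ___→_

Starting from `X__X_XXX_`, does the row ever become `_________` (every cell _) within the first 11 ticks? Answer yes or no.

yes

__X___X__
_X___X___
X___X____
___X_____
__X______
_X_______
X________
_________
all cells are _ at tick 8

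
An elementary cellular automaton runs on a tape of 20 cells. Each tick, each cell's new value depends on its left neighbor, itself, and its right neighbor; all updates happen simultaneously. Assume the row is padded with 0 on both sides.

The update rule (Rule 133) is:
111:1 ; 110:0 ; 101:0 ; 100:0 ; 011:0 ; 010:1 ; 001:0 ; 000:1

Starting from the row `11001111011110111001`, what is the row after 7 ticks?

00111000101101010101

00000110001100010001
11110000100001010101
01100110101101010101
00000000100001010101
11111110101101010101
01111100100001010101
00111000101101010101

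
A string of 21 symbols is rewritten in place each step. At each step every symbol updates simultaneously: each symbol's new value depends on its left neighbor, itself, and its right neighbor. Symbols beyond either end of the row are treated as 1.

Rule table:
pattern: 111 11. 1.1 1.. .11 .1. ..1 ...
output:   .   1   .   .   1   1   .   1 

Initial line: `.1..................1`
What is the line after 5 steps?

.1.1.1.11111111.1.1.1

.1.1111111111111111.1
.1.1..............1.1
.1.1.111111111111.1.1
.1.1.1..........1.1.1
.1.1.1.11111111.1.1.1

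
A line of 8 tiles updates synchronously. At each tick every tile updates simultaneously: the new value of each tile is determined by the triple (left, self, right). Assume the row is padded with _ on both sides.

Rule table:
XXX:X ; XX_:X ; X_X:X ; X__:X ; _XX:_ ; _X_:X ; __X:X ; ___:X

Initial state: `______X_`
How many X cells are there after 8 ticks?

tick 1: XXXXXXXX
tick 2: _XXXXXXX
tick 3: X_XXXXXX
tick 4: XX_XXXXX
tick 5: _XX_XXXX
tick 6: X_XX_XXX
tick 7: XX_XX_XX
tick 8: _XX_XX_X
count of X: 5

5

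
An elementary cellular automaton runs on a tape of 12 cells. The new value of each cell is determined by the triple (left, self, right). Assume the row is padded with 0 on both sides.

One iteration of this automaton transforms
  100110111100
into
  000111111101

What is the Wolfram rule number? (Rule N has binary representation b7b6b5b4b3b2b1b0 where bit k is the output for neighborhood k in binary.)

position 7: 111 → 1  (bit 7 = 1)
position 4: 110 → 1  (bit 6 = 1)
position 5: 101 → 1  (bit 5 = 1)
position 1: 100 → 0  (bit 4 = 0)
position 3: 011 → 1  (bit 3 = 1)
position 0: 010 → 0  (bit 2 = 0)
position 2: 001 → 0  (bit 1 = 0)
position 11: 000 → 1  (bit 0 = 1)
bits b7..b0 = 11101001 = 233

233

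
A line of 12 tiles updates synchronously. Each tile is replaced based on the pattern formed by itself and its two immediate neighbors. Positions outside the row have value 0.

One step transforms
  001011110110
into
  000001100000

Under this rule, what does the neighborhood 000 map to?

At position 0 the neighborhood is 000; the next row has 0 there.

0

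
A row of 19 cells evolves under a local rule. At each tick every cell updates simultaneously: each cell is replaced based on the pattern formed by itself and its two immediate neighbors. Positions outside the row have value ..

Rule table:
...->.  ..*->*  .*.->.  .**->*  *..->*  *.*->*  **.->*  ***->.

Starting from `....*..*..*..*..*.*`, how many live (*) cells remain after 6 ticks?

13

...*.**.**.**.**.*.
..*.*************.*
.*.**...........**.
*.****.........****
.**..**.......**..*
********.....*****.
count of *: 13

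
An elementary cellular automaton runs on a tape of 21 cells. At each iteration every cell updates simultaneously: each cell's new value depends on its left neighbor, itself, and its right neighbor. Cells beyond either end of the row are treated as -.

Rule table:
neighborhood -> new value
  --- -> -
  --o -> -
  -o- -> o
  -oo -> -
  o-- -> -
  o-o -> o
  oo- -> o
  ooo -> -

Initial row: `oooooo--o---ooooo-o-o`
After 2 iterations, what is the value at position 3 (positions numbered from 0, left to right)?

iteration 1: -----o--o-------ooooo
iteration 2: -----o--o-----------o
position 3 holds -

-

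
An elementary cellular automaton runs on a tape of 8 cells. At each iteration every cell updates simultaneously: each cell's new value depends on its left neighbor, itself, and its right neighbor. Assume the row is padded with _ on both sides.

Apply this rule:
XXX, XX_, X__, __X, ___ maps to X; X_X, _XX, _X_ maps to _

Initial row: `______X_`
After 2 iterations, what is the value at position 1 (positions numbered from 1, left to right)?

_

XXXXXX_X
_XXXXX__
position 1 holds _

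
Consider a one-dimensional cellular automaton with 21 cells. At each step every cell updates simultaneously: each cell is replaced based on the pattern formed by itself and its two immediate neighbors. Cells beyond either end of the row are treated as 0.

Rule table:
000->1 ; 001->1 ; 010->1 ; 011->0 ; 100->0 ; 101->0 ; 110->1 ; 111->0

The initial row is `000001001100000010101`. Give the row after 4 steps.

000001010100000010101

111111010101111110101
000001010100000010101
111111010101111110101  (repeats step 1; period 2)
step 4: 000001010100000010101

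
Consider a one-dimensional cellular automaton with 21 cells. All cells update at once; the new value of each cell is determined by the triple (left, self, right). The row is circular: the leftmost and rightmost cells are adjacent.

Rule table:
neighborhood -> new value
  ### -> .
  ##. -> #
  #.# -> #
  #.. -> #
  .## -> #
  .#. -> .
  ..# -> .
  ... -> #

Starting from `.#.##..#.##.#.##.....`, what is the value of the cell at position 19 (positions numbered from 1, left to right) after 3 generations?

#

..####..####.########
#.#..##.#..###......#
##.#.###.#.#.######.#
position 19 holds #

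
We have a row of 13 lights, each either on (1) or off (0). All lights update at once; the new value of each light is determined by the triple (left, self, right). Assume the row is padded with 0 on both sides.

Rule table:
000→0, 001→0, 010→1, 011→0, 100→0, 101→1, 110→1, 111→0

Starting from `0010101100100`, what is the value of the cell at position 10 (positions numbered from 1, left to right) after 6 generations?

generation 1: 0011110100100
generation 2: 0000011100100
generation 3: 0000000100100
generation 4: 0000000100100  (fixed point — unchanged through generation 6)
position 10 holds 0

0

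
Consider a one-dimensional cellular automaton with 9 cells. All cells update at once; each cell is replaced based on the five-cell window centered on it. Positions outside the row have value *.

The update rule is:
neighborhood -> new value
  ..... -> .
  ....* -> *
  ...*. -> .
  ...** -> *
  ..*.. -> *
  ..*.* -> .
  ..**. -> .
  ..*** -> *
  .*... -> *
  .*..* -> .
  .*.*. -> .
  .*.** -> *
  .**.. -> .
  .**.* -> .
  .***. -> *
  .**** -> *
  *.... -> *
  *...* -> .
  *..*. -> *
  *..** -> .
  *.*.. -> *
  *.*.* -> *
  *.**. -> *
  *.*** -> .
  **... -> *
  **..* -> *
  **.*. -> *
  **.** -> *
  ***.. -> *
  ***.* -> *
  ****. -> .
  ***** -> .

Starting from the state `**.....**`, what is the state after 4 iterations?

.***.****
*.***.*..
**.****..
.**.*.**.

.**.*.**.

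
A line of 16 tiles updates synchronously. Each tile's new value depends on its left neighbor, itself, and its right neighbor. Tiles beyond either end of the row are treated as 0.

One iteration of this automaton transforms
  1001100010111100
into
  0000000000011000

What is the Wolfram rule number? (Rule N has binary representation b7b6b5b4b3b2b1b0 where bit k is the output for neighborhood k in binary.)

position 11: 111 → 1  (bit 7 = 1)
position 4: 110 → 0  (bit 6 = 0)
position 9: 101 → 0  (bit 5 = 0)
position 1: 100 → 0  (bit 4 = 0)
position 3: 011 → 0  (bit 3 = 0)
position 0: 010 → 0  (bit 2 = 0)
position 2: 001 → 0  (bit 1 = 0)
position 6: 000 → 0  (bit 0 = 0)
bits b7..b0 = 10000000 = 128

128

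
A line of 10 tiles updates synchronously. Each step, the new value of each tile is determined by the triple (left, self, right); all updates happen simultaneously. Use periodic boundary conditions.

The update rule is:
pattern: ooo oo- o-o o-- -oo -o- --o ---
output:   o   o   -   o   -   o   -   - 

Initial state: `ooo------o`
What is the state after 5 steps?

oooo------
-oooo-----
--oooo----
---oooo---
----oooo--

----oooo--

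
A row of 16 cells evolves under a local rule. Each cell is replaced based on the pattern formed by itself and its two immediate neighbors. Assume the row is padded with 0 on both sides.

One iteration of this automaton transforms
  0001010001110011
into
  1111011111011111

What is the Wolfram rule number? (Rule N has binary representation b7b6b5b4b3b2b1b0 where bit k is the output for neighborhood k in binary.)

position 10: 111 → 0  (bit 7 = 0)
position 11: 110 → 1  (bit 6 = 1)
position 4: 101 → 0  (bit 5 = 0)
position 6: 100 → 1  (bit 4 = 1)
position 9: 011 → 1  (bit 3 = 1)
position 3: 010 → 1  (bit 2 = 1)
position 2: 001 → 1  (bit 1 = 1)
position 0: 000 → 1  (bit 0 = 1)
bits b7..b0 = 01011111 = 95

95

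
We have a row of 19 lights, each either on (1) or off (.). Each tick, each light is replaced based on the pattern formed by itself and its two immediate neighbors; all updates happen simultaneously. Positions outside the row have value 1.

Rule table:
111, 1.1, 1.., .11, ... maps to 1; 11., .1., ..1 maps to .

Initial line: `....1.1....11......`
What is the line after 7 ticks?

1.11.1.11111.111111

tick 1: 111..1.111.1.11111.
tick 2: 11.1..111.1.11111.1
tick 3: 1.1.1.11.1.11111.11
tick 4: .1.1.11.1.11111.111
tick 5: 1.1.11.1.11111.1111
tick 6: .1.11.1.11111.11111
tick 7: 1.11.1.11111.111111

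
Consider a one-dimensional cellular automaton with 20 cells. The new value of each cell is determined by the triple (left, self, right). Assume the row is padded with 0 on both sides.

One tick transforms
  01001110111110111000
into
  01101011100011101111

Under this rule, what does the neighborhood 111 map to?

At position 5 the neighborhood is 111; the next row has 0 there.

0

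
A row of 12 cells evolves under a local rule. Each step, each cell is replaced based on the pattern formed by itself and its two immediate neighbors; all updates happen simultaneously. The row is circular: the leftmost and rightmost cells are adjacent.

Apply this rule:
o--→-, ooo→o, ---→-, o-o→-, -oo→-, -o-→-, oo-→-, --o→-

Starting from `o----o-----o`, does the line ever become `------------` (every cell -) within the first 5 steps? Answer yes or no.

------------
all cells are - at step 1

yes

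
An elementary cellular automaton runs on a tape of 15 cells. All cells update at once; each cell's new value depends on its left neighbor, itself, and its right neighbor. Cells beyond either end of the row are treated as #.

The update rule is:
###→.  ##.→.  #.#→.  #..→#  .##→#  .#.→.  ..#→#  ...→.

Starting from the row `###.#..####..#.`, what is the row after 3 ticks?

.....###...##..
#...##..#.##.##
.#.##.##..#..#.

.#.##.##..#..#.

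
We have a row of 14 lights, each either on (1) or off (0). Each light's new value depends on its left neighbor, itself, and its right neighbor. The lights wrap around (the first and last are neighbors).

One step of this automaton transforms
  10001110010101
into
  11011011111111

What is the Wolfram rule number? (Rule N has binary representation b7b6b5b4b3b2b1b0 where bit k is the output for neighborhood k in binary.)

position 5: 111 → 0  (bit 7 = 0)
position 0: 110 → 1  (bit 6 = 1)
position 10: 101 → 1  (bit 5 = 1)
position 1: 100 → 1  (bit 4 = 1)
position 4: 011 → 1  (bit 3 = 1)
position 9: 010 → 1  (bit 2 = 1)
position 3: 001 → 1  (bit 1 = 1)
position 2: 000 → 0  (bit 0 = 0)
bits b7..b0 = 01111110 = 126

126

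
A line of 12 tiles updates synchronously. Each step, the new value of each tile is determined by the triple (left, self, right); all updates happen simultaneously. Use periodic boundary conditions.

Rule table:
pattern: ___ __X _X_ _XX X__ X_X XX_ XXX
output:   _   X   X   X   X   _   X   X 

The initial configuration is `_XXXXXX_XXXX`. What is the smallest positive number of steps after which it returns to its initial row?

_XXXXXX_XXXX

1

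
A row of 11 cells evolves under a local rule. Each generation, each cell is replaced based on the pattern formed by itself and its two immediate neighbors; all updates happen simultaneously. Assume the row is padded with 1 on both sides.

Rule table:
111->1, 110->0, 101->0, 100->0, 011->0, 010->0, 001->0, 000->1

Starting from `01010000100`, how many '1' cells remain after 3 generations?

00000110000
01110000110
00100110000
count of 1: 3

3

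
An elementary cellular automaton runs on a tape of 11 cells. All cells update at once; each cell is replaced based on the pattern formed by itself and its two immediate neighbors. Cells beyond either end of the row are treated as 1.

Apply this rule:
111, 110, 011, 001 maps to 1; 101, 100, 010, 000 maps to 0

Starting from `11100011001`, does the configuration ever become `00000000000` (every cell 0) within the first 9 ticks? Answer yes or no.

11100111011
11101111011
11101111011  (fixed point — unchanged through tick 9)
tick 9 is 11101111011, still not uniform 0

no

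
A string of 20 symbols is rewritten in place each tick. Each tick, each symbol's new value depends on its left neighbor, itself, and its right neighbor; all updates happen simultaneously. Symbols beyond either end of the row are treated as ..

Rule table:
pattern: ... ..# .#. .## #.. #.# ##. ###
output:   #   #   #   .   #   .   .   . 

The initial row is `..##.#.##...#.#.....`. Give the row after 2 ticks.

tick 1: ##...#...####.######
tick 2: ..#######...........

..#######...........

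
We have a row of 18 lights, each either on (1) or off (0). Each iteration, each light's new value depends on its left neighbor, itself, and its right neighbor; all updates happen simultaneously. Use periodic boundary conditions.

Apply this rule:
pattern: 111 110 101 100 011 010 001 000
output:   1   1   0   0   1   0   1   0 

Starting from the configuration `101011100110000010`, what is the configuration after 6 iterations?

000011101110000100
000111101110001000
001111101110010000
011111101110100000
111111101110000000
111111101110000001

111111101110000001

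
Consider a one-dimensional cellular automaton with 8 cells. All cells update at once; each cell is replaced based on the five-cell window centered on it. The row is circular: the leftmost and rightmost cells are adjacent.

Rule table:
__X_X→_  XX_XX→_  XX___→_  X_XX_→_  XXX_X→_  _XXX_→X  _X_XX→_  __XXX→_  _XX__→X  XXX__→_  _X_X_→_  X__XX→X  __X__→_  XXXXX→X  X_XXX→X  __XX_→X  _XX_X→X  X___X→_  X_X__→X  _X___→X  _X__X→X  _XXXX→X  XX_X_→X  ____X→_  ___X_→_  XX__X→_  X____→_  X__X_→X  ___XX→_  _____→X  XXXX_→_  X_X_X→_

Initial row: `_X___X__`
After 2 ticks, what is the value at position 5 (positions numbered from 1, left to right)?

_

__X___X_
___X___X
position 5 holds _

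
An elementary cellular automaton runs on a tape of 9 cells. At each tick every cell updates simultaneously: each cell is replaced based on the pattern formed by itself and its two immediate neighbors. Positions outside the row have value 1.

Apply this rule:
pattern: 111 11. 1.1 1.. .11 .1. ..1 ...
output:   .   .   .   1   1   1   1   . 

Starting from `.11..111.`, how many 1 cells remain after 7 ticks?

tick 1: .1.111...
tick 2: .1.1..1.1
tick 3: .1.1111.1
tick 4: .1.1....1
tick 5: .1.11..11
tick 6: .1.1.111.
tick 7: .1.1.1...
count of 1: 3

3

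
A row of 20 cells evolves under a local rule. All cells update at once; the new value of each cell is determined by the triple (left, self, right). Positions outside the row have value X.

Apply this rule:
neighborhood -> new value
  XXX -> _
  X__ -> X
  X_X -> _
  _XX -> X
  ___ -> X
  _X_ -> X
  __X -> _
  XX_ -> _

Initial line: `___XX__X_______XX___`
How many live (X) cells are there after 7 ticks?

14

XX_X_X_XXXXXXX_X_XX_
___X_X_X_______X_X__
XX_X_X_XXXXXXX_X_XX_  (repeats tick 1; period 2)
tick 7: XX_X_X_XXXXXXX_X_XX_
count of X: 14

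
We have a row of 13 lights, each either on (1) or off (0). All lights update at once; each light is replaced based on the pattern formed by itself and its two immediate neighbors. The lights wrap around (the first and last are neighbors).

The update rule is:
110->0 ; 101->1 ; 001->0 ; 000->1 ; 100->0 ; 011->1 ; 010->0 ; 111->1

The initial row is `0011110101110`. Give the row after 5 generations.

1011101011100
0111010111000
0110101110011
1101011100010
1010111001001

1010111001001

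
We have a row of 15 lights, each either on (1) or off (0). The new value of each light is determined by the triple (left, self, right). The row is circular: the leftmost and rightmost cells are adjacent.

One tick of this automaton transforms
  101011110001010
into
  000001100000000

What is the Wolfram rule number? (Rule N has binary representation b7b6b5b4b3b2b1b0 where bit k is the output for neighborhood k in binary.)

128

position 5: 111 → 1  (bit 7 = 1)
position 7: 110 → 0  (bit 6 = 0)
position 1: 101 → 0  (bit 5 = 0)
position 8: 100 → 0  (bit 4 = 0)
position 4: 011 → 0  (bit 3 = 0)
position 0: 010 → 0  (bit 2 = 0)
position 10: 001 → 0  (bit 1 = 0)
position 9: 000 → 0  (bit 0 = 0)
bits b7..b0 = 10000000 = 128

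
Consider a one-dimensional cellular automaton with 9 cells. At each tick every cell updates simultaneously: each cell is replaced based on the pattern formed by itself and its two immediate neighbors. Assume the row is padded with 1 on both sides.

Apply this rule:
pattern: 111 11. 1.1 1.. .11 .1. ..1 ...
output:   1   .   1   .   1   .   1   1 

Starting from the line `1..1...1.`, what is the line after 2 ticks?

.1..11.11

tick 1: ..1..11.1
tick 2: .1..11.11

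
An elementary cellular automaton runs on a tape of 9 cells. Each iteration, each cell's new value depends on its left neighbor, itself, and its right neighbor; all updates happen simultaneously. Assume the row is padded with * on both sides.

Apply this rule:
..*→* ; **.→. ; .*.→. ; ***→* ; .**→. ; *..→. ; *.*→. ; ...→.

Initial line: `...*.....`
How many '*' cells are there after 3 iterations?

iteration 1: ..*.....*
iteration 2: .*.....*.
iteration 3: ......*..
count of *: 1

1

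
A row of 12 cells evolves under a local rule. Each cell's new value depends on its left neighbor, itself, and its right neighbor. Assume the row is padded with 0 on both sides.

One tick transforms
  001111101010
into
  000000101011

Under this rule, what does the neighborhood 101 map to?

At position 7 the neighborhood is 101; the next row has 0 there.

0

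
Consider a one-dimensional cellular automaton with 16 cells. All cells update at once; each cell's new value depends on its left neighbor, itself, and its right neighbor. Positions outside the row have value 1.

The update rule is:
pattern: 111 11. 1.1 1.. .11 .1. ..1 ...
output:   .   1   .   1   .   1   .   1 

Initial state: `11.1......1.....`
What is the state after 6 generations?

....1.....1.1.1.

.1.111111.11111.
.1......1.....1.
.111111.11111.1.
......1.....1.1.
11111.11111.1.1.
....1.....1.1.1.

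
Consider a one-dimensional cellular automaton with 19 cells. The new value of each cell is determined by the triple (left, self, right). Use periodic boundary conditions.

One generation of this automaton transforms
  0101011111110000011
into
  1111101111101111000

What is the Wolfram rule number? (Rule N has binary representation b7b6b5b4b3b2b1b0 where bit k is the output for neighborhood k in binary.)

position 6: 111 → 1  (bit 7 = 1)
position 11: 110 → 0  (bit 6 = 0)
position 0: 101 → 1  (bit 5 = 1)
position 12: 100 → 1  (bit 4 = 1)
position 5: 011 → 0  (bit 3 = 0)
position 1: 010 → 1  (bit 2 = 1)
position 16: 001 → 0  (bit 1 = 0)
position 13: 000 → 1  (bit 0 = 1)
bits b7..b0 = 10110101 = 181

181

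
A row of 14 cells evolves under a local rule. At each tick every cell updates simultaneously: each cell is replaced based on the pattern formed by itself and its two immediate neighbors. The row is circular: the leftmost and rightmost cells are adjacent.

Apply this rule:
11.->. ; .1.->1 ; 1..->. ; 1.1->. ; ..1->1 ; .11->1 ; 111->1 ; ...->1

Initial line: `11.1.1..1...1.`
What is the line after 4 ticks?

..1.11.1.1..11

1..1.1.11.111.
1.11.1.1..11..
1.1..1.1.11..1
..1.11.1.1..11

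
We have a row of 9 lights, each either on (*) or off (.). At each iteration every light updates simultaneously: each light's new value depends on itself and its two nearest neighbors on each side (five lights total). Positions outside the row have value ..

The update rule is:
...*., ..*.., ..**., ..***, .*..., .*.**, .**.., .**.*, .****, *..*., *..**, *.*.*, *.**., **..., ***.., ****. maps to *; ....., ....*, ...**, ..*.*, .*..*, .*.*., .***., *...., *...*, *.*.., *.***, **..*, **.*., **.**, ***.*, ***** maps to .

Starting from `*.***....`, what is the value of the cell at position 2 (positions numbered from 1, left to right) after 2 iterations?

*

iteration 1: .*..**...
iteration 2: **.****..
position 2 holds *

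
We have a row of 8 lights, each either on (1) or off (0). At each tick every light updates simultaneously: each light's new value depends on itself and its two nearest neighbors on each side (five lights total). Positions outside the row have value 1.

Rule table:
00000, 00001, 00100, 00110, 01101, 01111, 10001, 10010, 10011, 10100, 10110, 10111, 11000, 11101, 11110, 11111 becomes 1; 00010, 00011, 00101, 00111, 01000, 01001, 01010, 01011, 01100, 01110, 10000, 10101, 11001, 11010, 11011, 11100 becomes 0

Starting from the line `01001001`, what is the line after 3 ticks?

11010110

01011010
00011000
11010110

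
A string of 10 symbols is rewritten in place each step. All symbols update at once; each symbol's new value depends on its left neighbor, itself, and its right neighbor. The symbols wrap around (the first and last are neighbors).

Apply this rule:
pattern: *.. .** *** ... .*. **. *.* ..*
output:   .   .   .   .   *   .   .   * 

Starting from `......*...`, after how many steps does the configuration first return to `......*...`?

10

step 1: .....**...
step 2: ....*.....
step 3: ...**.....
step 4: ..*.......
step 5: .**.......
step 6: *.........
step 7: *........*
step 8: ........*.
step 9: .......**.
step 10: ......*...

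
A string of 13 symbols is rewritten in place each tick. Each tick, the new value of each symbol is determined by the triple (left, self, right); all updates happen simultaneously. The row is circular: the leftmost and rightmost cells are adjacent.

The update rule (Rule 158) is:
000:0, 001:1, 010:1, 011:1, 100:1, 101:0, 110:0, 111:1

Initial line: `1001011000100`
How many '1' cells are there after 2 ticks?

9

1111010101111
1110010101111
count of 1: 9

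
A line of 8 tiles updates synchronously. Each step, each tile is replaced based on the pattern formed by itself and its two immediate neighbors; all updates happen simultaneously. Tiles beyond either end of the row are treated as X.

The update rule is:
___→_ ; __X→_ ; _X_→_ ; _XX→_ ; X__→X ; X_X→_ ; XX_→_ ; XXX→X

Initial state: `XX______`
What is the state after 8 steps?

__X__X__

step 1: X_X_____
step 2: ___X____
step 3: X___X___
step 4: _X___X__
step 5: __X___X_
step 6: X__X____
step 7: _X__X___
step 8: __X__X__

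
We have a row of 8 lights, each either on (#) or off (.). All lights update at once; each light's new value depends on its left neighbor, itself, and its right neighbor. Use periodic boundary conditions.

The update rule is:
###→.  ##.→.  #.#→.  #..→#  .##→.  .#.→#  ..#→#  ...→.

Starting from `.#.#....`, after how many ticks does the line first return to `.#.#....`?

##.##...
.....#.#
#...##.#
.#.#....

4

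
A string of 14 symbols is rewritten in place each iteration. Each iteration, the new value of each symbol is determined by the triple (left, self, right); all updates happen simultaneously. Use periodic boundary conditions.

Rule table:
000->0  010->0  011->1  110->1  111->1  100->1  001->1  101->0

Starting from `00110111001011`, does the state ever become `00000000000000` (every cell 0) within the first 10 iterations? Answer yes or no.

iteration 1: 11110111110011
iteration 2: 11110111111111
iteration 3: 11110111111111  (fixed point — unchanged through iteration 10)
iteration 10 is 11110111111111, still not uniform 0

no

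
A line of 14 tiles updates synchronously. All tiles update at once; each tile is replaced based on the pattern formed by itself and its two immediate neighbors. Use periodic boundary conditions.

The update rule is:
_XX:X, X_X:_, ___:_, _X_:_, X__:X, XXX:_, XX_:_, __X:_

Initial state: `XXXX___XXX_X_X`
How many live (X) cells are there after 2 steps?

3

____X__X_____X
X____X__X_____
count of X: 3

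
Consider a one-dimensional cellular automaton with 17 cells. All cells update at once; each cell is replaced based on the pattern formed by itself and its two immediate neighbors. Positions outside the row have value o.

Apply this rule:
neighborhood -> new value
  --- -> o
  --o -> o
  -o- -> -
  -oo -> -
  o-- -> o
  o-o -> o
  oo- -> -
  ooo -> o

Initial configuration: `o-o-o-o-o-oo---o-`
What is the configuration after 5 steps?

-o-o-o-o-o--o-o-o

-o-o-o-o-o--ooo-o
o-o-o-o-o-oo-o-o-
-o-o-o-o-o--o-o-o
o-o-o-o-o-oo-o-o-  (repeats step 2; period 2)
step 5: -o-o-o-o-o--o-o-o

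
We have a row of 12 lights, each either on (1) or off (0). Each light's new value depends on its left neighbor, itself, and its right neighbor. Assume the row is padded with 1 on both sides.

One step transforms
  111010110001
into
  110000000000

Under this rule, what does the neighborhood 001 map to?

0

At position 10 the neighborhood is 001; the next row has 0 there.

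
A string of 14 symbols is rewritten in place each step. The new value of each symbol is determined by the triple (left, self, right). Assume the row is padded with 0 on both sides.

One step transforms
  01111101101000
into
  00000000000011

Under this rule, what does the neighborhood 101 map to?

At position 6 the neighborhood is 101; the next row has 0 there.

0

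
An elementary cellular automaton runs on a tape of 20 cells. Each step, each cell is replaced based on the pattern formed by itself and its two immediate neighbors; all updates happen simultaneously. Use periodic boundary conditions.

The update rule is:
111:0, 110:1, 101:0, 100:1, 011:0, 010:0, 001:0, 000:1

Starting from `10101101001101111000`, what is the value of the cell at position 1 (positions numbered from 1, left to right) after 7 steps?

step 1: 00000100100100001110
step 2: 11110010010011100011
step 3: 00011001001000111000
step 4: 11001100100110001111
step 5: 01100110010011100000
step 6: 00110011001000111111
step 7: 10011001100110000001
position 1 holds 1

1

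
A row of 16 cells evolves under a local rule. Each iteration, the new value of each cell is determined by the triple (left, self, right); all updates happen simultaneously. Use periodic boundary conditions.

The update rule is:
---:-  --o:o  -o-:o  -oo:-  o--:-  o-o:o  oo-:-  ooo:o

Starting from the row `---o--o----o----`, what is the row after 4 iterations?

--o----o-------o

--oo-oo---oo----
-o--o----o------
oo-oo---oo------
--o----o-------o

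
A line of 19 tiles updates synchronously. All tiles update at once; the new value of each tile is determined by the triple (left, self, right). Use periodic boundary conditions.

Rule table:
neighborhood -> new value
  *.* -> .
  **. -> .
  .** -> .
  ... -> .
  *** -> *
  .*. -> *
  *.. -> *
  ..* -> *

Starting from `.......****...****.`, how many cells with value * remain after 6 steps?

14

......*.**.*.*.**.*
*....**....*.*....*
.*..*..*..**.**..*.
**********.....****
*********.*...*.***
********..**.**..**
count of *: 14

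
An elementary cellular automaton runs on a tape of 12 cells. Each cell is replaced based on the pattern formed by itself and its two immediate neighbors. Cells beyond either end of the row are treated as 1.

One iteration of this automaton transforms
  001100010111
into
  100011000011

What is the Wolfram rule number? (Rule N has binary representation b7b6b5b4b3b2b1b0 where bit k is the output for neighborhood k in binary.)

145

position 10: 111 → 1  (bit 7 = 1)
position 3: 110 → 0  (bit 6 = 0)
position 8: 101 → 0  (bit 5 = 0)
position 0: 100 → 1  (bit 4 = 1)
position 2: 011 → 0  (bit 3 = 0)
position 7: 010 → 0  (bit 2 = 0)
position 1: 001 → 0  (bit 1 = 0)
position 5: 000 → 1  (bit 0 = 1)
bits b7..b0 = 10010001 = 145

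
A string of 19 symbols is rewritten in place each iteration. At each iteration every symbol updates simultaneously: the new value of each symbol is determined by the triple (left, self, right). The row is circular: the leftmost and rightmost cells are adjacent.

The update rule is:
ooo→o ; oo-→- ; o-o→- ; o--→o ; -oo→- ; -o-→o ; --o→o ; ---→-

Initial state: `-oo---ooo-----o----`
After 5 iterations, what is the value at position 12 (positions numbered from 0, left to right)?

o--o-o-o-o---ooo---
oooo-o-o-oo-o-o-o-o
ooo--o-o----o-o-o--
-o-ooo-oo--oo-o-ooo
-o--o----oo---o--o-
position 12 holds -

-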